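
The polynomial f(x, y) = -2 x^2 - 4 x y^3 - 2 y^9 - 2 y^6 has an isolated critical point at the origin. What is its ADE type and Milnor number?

Type A_8, Milnor number mu = 8.

The Hessian of f at 0 has rank 1. Corank 1: A-series; mu = 8 gives A_8.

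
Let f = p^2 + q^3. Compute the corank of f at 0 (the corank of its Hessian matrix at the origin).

The Hessian at 0 is [[2, 0], [0, 0]] of rank 1; hence corank 1.

1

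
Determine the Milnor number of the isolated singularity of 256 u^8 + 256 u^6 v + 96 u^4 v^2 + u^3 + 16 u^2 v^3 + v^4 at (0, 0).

The Hessian of f at 0 has rank 0. Corank 2; j^3 = u^3 is a perfect cube, so E-series; the 4-jet and mu = 6 give E_6.

6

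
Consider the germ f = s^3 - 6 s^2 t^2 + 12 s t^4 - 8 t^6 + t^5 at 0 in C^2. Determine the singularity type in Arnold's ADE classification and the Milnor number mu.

Type E8, Milnor number mu = 8.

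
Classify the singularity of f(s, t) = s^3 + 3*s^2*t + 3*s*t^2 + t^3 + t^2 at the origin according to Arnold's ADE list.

The Hessian of f at 0 has rank 1. Corank 1: A-series; mu = 2 gives A_2.

A_2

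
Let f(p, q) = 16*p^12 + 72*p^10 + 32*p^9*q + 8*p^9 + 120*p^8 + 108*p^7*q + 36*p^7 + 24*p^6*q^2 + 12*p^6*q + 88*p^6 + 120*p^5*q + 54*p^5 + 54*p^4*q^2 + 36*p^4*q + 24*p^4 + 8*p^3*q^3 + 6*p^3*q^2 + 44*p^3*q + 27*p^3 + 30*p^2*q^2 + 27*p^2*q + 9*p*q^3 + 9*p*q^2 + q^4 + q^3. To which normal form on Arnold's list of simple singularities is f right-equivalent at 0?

E_7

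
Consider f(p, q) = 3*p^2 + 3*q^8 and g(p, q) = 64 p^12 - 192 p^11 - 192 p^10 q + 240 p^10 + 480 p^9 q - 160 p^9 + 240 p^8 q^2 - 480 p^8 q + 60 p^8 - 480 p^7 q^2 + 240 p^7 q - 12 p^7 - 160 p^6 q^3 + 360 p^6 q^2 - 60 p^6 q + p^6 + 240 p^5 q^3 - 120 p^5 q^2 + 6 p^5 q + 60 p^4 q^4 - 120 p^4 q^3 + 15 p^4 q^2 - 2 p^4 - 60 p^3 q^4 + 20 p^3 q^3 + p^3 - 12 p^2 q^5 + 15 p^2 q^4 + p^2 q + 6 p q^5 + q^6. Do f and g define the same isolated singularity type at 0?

The Hessian of f at 0 has rank 1. Corank 1: A-series; mu = 7 gives A_7. The Hessian of g at 0 has rank 0. Corank 2; j^3 = p^2*(p + q) has shape L^2 M (L != M), so D-series; mu = 7 gives D_7. f is A_7 but g is D_7, hence not right-equivalent.

No.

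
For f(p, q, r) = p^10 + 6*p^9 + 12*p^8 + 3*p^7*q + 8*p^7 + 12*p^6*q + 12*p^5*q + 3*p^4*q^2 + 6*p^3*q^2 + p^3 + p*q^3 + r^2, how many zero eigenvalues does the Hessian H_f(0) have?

2

Hessian at 0 has rank 1.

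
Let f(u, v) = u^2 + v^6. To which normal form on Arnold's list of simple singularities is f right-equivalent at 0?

A5

The Hessian of f at 0 has rank 1. Corank 1: A-series; mu = 5 gives A_5.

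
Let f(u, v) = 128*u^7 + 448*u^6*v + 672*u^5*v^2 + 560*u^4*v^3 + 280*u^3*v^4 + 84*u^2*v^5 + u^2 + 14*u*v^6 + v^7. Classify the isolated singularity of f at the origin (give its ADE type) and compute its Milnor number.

Type A_{6}, Milnor number mu = 6.

The Hessian of f at 0 has rank 1. Corank 1: A-series; mu = 6 gives A_6.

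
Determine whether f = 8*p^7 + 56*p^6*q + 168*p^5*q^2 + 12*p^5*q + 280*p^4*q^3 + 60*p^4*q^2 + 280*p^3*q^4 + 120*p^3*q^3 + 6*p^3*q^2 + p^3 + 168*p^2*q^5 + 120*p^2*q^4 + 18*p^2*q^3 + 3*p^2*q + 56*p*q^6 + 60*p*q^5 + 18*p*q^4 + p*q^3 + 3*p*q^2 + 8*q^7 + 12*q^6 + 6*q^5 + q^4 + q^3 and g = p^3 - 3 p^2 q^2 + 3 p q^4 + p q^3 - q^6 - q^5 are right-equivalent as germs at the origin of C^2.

The Hessian of f at 0 has rank 0. Corank 2; j^3 = (p + q)^3 is a perfect cube, so E-series; the 4-jet and mu = 7 give E_7. The Hessian of g at 0 has rank 0. Corank 2; j^3 = p^3 is a perfect cube, so E-series; the 4-jet and mu = 7 give E_7. Both have type E_7, hence right-equivalent.

Yes.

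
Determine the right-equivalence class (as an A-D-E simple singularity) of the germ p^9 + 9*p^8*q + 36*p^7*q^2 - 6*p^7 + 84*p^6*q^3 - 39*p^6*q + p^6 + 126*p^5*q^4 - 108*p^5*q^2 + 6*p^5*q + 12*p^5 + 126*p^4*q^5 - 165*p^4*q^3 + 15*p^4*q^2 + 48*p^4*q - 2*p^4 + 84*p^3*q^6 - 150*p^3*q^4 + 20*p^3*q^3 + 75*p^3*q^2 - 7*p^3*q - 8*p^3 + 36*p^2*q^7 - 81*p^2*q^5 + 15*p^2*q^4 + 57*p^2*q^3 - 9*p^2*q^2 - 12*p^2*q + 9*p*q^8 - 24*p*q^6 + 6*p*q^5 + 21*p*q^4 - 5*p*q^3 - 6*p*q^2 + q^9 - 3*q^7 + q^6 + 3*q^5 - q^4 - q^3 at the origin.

The Hessian of f at 0 has rank 0. Corank 2; j^3 = -(2*p + q)^3 is a perfect cube, so E-series; the 4-jet and mu = 7 give E_7.

E_7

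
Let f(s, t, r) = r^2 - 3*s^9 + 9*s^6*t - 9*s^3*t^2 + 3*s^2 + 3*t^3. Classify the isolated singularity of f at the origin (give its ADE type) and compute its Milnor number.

Type A2, Milnor number mu = 2.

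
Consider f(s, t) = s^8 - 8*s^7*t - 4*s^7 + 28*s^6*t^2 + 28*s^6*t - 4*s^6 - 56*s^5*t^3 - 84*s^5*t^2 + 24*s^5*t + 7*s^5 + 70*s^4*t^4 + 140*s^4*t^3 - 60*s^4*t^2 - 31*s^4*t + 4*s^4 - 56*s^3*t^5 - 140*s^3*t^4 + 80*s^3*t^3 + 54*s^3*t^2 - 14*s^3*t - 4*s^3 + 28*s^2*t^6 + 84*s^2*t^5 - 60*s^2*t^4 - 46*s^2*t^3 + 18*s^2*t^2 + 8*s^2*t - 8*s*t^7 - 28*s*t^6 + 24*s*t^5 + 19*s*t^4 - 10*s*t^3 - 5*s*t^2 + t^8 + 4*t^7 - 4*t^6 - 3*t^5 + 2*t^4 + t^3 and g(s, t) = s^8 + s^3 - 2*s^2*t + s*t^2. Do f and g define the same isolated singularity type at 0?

Yes.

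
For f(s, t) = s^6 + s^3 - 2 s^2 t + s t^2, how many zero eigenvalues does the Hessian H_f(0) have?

2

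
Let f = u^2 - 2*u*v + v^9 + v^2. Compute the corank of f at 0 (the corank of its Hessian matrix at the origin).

1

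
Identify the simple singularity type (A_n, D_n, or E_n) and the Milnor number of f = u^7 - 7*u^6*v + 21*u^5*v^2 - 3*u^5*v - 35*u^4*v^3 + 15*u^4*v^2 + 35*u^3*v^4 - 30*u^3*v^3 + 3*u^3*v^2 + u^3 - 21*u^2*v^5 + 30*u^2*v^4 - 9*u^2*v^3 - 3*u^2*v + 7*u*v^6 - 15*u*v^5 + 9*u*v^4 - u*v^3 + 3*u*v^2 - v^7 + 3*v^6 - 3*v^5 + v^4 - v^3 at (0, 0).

The Hessian of f at 0 has rank 0. Corank 2; j^3 = (u - v)^3 is a perfect cube, so E-series; the 4-jet and mu = 7 give E_7.

Type E_7, Milnor number mu = 7.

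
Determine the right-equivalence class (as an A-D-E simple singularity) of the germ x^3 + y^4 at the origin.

E_{6}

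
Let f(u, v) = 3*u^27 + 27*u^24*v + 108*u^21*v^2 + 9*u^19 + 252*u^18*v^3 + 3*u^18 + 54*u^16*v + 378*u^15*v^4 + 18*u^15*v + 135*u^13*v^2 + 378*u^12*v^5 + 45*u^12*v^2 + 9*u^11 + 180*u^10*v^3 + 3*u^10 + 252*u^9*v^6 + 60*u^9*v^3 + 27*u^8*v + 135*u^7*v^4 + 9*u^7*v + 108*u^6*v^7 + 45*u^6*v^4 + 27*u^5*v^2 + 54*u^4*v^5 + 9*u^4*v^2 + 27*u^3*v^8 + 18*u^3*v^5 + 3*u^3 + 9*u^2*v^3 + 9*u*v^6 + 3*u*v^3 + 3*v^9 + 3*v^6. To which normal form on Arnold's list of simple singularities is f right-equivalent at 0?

The Hessian of f at 0 has rank 0. Corank 2; j^3 = 3*u^3 is a perfect cube, so E-series; the 4-jet and mu = 7 give E_7.

E_7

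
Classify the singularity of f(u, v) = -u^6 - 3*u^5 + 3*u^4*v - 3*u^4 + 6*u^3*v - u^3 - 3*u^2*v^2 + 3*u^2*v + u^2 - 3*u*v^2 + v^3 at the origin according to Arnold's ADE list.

A2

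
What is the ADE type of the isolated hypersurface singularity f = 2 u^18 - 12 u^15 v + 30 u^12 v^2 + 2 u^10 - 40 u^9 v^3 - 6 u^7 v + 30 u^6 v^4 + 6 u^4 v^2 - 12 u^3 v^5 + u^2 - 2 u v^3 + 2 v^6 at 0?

A_5

The Hessian of f at 0 is [[2, 0], [0, 0]] with rank 1, so corank 1. A Groebner basis of the Jacobian ideal J(f) in C{u,v} is {u*v^2, -u + v^3, u^2}; counting standard monomials gives mu = 5. Corank 1: A-series; mu = 5 gives A_5.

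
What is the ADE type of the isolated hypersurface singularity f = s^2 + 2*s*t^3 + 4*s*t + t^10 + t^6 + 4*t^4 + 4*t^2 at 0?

A_{9}

The Hessian of f at 0 has rank 1. Corank 1: A-series; mu = 9 gives A_9.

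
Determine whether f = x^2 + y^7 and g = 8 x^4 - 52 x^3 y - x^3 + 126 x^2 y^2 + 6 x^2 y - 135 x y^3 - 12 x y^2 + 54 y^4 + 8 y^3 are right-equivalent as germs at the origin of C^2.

The Hessian of f at 0 has rank 1. Corank 1: A-series; mu = 6 gives A_6. The Hessian of g at 0 has rank 0. Corank 2; j^3 = -(x - 2*y)^3 is a perfect cube, so E-series; the 4-jet and mu = 7 give E_7. f is A_6 but g is E_7, hence not right-equivalent.

No.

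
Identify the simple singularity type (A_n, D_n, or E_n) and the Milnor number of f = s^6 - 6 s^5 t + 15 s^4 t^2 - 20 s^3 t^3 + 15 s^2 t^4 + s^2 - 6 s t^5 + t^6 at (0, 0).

Type A5, Milnor number mu = 5.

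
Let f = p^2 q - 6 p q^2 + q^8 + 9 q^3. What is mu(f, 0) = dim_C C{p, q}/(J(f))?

9

The Hessian of f at 0 has rank 0. Corank 2; j^3 = q*(p - 3*q)^2 has shape L^2 M (L != M), so D-series; mu = 9 gives D_9.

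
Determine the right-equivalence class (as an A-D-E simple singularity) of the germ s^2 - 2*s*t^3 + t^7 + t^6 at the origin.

A_6

The Hessian of f at 0 has rank 1. Corank 1: A-series; mu = 6 gives A_6.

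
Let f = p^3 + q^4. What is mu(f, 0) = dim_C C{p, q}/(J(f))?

6

The Hessian of f at 0 is [[0, 0], [0, 0]] with rank 0, so corank 2. A Groebner basis of the Jacobian ideal J(f) in C{p,q} is {q^3, p^2}; counting standard monomials gives mu = 6. Corank 2; j^3 = p^3 is a perfect cube, so E-series; the 4-jet and mu = 6 give E_6.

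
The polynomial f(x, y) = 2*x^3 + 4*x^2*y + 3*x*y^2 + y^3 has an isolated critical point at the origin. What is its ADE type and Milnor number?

Type D_{4}, Milnor number mu = 4.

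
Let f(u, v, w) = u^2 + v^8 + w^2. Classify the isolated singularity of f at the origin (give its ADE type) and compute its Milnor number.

The Hessian of f at 0 has rank 2. Corank 1: A-series; mu = 7 gives A_7.

Type A_7, Milnor number mu = 7.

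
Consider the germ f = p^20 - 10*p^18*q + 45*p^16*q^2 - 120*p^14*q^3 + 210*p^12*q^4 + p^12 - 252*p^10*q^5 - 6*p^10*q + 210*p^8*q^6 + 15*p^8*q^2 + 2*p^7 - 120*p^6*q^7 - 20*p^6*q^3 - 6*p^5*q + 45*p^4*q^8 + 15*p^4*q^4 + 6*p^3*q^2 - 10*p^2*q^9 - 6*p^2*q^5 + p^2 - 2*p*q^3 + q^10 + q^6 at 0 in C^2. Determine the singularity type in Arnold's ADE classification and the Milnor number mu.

Type A9, Milnor number mu = 9.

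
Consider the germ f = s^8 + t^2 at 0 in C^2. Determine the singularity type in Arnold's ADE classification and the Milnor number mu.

Type A_7, Milnor number mu = 7.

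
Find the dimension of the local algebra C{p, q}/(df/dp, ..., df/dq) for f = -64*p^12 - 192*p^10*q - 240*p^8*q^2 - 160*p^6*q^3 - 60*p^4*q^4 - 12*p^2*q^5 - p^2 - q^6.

5

The Hessian of f at 0 has rank 1. Corank 1: A-series; mu = 5 gives A_5.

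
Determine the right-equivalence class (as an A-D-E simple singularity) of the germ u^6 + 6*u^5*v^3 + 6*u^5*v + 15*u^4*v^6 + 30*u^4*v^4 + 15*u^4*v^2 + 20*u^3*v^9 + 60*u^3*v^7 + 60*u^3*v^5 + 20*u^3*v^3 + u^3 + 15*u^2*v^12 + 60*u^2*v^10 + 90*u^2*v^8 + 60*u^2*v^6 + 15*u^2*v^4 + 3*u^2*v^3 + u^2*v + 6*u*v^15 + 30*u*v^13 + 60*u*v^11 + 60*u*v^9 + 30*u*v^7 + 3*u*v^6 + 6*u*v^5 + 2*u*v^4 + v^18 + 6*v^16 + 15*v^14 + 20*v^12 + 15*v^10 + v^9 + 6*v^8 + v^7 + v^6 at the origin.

D_{7}

The Hessian of f at 0 is [[0, 0], [0, 0]] with rank 0, so corank 2. A Groebner basis of the Jacobian ideal J(f) in C{u,v} is {u^2 + u*v + v^4, u^3, u^2*v, -u^2/6 + u*v^2}; counting standard monomials gives mu = 7. Corank 2; j^3 = u^2*(u + v) has shape L^2 M (L != M), so D-series; mu = 7 gives D_7.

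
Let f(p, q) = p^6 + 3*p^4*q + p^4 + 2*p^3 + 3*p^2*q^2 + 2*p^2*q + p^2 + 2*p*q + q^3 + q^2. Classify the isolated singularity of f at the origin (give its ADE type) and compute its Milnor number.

Type A_2, Milnor number mu = 2.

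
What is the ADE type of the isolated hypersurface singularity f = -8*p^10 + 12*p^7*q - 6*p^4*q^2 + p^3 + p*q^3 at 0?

The Hessian of f at 0 is [[0, 0], [0, 0]] with rank 0, so corank 2. A Groebner basis of the Jacobian ideal J(f) in C{p,q} is {p^3, p*q^2, 3*p^2 + q^3}; counting standard monomials gives mu = 7. Corank 2; j^3 = p^3 is a perfect cube, so E-series; the 4-jet and mu = 7 give E_7.

E_{7}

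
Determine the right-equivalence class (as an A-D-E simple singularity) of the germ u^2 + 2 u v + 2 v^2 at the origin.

A1

The Hessian of f at 0 has rank 2. Corank 0: nondegenerate Morse point, so A_1.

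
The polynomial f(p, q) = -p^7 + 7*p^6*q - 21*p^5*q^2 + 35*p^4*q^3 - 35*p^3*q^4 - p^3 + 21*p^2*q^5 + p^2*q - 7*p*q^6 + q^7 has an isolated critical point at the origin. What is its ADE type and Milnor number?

The Hessian of f at 0 has rank 0. Corank 2; j^3 = -p^2*(p - q) has shape L^2 M (L != M), so D-series; mu = 8 gives D_8.

Type D_{8}, Milnor number mu = 8.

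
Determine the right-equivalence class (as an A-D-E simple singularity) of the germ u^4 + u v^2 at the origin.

D_{5}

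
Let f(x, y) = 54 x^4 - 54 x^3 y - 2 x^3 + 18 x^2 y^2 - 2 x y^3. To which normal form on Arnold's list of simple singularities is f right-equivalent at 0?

The Hessian of f at 0 is [[0, 0], [0, 0]] with rank 0, so corank 2. A Groebner basis of the Jacobian ideal J(f) in C{x,y} is {x^2/3 + y^4 + y^3/9, x^3, x^2*y - x^2/9 - y^3/27, -2*x^2/3 + x*y^2 - 2*y^3/9}; counting standard monomials gives mu = 7. Corank 2; j^3 = -2*x^3 is a perfect cube, so E-series; the 4-jet and mu = 7 give E_7.

E_{7}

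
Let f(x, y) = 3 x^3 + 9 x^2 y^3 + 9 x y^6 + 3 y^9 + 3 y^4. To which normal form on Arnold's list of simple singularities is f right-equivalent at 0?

The Hessian of f at 0 is [[0, 0], [0, 0]] with rank 0, so corank 2. A Groebner basis of the Jacobian ideal J(f) in C{x,y} is {y^3, x^2}; counting standard monomials gives mu = 6. Corank 2; j^3 = 3*x^3 is a perfect cube, so E-series; the 4-jet and mu = 6 give E_6.

E_6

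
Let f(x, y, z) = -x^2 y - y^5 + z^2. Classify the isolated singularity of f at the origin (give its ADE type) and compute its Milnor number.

Type D_6, Milnor number mu = 6.

The Hessian of f at 0 has rank 1. Corank 2; j^3 = -x^2*y has shape L^2 M (L != M), so D-series; mu = 6 gives D_6.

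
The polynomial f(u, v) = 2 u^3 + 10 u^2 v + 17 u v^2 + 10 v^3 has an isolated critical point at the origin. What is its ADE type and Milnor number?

The Hessian of f at 0 is [[0, 0], [0, 0]] with rank 0, so corank 2. A Groebner basis of the Jacobian ideal J(f) in C{u,v} is {v^3, u^2 - 11*v^2/2, u*v + 5*v^2/2}; counting standard monomials gives mu = 4. Corank 2; j^3 = (u + 2*v)*(2*u^2 + 6*u*v + 5*v^2) splits into three distinct lines over C (the quadratic factor has nonzero discriminant), so D_4.

Type D4, Milnor number mu = 4.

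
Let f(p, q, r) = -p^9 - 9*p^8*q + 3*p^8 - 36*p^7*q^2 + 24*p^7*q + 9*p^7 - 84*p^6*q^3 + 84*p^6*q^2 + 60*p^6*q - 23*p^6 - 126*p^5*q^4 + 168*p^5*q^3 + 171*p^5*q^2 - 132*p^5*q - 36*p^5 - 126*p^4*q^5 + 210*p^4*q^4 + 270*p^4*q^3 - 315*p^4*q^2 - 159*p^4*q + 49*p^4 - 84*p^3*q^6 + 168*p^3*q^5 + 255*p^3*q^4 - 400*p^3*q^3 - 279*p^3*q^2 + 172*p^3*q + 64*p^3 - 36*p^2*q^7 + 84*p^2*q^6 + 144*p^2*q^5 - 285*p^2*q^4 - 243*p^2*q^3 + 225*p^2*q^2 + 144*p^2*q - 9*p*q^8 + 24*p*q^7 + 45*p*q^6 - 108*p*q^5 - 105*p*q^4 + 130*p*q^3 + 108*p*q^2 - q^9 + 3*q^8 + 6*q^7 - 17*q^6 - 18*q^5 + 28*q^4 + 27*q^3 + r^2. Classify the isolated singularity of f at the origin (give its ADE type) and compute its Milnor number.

The Hessian of f at 0 has rank 1. Corank 2; j^3 = (4*p + 3*q)^3 is a perfect cube, so E-series; the 4-jet and mu = 6 give E_6.

Type E_{6}, Milnor number mu = 6.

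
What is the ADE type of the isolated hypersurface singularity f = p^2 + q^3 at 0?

A2

The Hessian of f at 0 has rank 1. Corank 1: A-series; mu = 2 gives A_2.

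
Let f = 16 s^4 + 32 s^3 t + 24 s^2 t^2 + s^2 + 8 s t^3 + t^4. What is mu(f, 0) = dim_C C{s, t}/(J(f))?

3

The Hessian of f at 0 has rank 1. Corank 1: A-series; mu = 3 gives A_3.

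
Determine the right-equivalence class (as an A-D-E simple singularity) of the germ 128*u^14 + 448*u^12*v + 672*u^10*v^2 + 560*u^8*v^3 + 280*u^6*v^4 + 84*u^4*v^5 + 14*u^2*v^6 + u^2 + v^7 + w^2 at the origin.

The Hessian of f at 0 has rank 2. Corank 1: A-series; mu = 6 gives A_6.

A_6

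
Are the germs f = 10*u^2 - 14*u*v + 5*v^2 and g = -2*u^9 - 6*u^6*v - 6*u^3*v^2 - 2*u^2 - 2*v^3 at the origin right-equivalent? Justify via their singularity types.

No.

The Hessian of f at 0 has rank 2. Corank 0: nondegenerate Morse point, so A_1. The Hessian of g at 0 has rank 1. Corank 1: A-series; mu = 2 gives A_2. f is A_1 but g is A_2, hence not right-equivalent.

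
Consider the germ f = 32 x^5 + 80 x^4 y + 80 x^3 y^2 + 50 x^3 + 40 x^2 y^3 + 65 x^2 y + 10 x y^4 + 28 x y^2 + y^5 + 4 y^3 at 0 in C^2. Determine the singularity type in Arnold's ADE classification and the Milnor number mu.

Type D6, Milnor number mu = 6.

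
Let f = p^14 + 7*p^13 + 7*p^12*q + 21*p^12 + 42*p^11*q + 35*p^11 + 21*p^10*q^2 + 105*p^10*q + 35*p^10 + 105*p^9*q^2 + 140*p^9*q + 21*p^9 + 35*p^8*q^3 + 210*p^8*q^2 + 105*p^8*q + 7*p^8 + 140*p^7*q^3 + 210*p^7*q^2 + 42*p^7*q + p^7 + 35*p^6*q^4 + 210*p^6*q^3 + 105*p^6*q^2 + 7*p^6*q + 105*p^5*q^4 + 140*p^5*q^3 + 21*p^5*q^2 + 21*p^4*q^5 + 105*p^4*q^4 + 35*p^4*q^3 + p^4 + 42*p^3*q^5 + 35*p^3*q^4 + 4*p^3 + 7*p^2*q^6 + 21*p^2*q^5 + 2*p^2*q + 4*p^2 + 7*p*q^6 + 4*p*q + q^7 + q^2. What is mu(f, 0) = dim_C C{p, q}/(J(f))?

The Hessian of f at 0 has rank 1. Corank 1: A-series; mu = 6 gives A_6.

6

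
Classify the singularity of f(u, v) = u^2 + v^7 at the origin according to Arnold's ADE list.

A_{6}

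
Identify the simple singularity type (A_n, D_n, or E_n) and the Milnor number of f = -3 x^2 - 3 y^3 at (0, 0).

Type A2, Milnor number mu = 2.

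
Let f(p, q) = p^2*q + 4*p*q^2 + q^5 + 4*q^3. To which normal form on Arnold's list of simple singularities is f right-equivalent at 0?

The Hessian of f at 0 has rank 0. Corank 2; j^3 = q*(p + 2*q)^2 has shape L^2 M (L != M), so D-series; mu = 6 gives D_6.

D6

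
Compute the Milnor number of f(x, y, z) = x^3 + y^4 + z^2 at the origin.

6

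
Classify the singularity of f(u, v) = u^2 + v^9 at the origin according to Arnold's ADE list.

A8

The Hessian of f at 0 has rank 1. Corank 1: A-series; mu = 8 gives A_8.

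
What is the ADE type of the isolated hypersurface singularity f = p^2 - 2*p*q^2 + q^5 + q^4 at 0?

A_4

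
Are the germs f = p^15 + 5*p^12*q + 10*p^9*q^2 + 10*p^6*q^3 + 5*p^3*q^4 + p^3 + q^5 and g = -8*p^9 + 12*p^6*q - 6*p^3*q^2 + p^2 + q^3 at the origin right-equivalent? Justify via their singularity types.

The Hessian of f at 0 is [[0, 0], [0, 0]] with rank 0, so corank 2. A Groebner basis of the Jacobian ideal J(f) in C{p,q} is {q^4, p^2}; counting standard monomials gives mu = 8. Corank 2; j^3 = p^3 is a perfect cube, so E-series; the 5-jet and mu = 8 give E_8. The Hessian of g at 0 is [[2, 0], [0, 0]] with rank 1, so corank 1. A Groebner basis of the Jacobian ideal J(g) in C{p,q} is {q^2, p}; counting standard monomials gives mu = 2. Corank 1: A-series; mu = 2 gives A_2. f is E_8 but g is A_2, hence not right-equivalent.

No.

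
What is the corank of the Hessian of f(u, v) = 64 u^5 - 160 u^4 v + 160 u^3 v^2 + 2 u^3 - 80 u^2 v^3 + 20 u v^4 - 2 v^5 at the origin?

2

The Hessian at 0 is [[0, 0], [0, 0]] of rank 0; hence corank 2.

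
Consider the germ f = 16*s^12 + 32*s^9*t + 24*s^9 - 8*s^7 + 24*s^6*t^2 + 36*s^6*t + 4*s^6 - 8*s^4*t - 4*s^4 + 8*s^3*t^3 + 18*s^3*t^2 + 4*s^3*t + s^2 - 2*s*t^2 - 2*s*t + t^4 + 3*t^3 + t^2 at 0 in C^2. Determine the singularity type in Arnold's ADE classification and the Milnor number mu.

Type A2, Milnor number mu = 2.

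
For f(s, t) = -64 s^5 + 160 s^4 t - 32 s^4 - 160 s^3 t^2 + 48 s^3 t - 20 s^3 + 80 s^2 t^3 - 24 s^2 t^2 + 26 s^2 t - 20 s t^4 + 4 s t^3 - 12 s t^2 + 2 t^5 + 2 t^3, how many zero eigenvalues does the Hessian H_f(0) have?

2

Hessian at 0 has rank 0.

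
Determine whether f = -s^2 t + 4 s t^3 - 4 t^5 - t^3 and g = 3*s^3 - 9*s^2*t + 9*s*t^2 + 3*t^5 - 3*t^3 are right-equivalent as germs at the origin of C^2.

No.

The Hessian of f at 0 is [[0, 0], [0, 0]] with rank 0, so corank 2. A Groebner basis of the Jacobian ideal J(f) in C{s,t} is {t^3, s^2 + 3*t^2, s*t}; counting standard monomials gives mu = 4. Corank 2; j^3 = -t*(s^2 + t^2) splits into three distinct lines over C (the quadratic factor has nonzero discriminant), so D_4. The Hessian of g at 0 is [[0, 0], [0, 0]] with rank 0, so corank 2. A Groebner basis of the Jacobian ideal J(g) in C{s,t} is {t^4, s^2 - 2*s*t + t^2}; counting standard monomials gives mu = 8. Corank 2; j^3 = 3*(s - t)^3 is a perfect cube, so E-series; the 5-jet and mu = 8 give E_8. f is D_4 but g is E_8, hence not right-equivalent.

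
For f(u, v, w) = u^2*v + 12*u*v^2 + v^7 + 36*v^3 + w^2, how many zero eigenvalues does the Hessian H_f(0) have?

2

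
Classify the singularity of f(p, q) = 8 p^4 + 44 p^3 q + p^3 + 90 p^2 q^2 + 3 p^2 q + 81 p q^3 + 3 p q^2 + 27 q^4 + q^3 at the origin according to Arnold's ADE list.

E_{7}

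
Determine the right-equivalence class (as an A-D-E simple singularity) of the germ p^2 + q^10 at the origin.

A9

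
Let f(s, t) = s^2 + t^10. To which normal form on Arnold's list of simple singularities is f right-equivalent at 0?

The Hessian of f at 0 has rank 1. Corank 1: A-series; mu = 9 gives A_9.

A_9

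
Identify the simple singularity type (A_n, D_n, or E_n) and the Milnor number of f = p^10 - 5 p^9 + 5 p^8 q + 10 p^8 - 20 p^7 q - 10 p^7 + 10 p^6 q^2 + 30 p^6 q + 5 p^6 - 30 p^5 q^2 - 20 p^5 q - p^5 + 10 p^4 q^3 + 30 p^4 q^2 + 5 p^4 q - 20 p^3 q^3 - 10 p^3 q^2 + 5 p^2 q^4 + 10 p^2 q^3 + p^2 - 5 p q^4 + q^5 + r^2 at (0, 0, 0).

The Hessian of f at 0 is [[2, 0, 0], [0, 0, 0], [0, 0, 2]] with rank 2, so corank 1. A Groebner basis of the Jacobian ideal J(f) in C{p,q,r} is {q^4, p, r}; counting standard monomials gives mu = 4. Corank 1: A-series; mu = 4 gives A_4.

Type A_{4}, Milnor number mu = 4.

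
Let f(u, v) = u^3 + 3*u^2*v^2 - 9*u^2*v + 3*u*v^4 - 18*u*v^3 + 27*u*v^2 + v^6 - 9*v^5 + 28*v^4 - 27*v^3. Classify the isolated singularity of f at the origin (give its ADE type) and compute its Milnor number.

The Hessian of f at 0 has rank 0. Corank 2; j^3 = (u - 3*v)^3 is a perfect cube, so E-series; the 4-jet and mu = 6 give E_6.

Type E6, Milnor number mu = 6.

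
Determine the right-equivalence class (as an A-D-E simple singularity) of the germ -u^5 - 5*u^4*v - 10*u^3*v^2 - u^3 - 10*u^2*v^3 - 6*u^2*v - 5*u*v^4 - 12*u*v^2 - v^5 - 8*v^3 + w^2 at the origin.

E_{8}

The Hessian of f at 0 is [[0, 0, 0], [0, 0, 0], [0, 0, 2]] with rank 1, so corank 2. A Groebner basis of the Jacobian ideal J(f) in C{u,v,w} is {v^5, u*v^3 + 7*v^4/4, u^2 + 4*u*v + 4*v^2, w}; counting standard monomials gives mu = 8. Corank 2; j^3 = -(u + 2*v)^3 is a perfect cube, so E-series; the 5-jet and mu = 8 give E_8.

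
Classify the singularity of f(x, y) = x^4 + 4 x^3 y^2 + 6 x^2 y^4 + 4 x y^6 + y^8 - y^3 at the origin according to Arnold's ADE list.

E_6

The Hessian of f at 0 has rank 0. Corank 2; j^3 = -y^3 is a perfect cube, so E-series; the 4-jet and mu = 6 give E_6.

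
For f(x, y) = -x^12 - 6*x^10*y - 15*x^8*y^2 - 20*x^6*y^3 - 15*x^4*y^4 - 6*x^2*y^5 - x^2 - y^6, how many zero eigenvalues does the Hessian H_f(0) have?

1

The Hessian at 0 is [[-2, 0], [0, 0]] of rank 1; hence corank 1.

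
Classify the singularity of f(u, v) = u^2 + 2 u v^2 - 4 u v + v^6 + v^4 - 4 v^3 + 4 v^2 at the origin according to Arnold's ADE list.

A_5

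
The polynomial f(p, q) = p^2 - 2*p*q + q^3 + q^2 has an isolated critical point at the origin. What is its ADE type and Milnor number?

Type A2, Milnor number mu = 2.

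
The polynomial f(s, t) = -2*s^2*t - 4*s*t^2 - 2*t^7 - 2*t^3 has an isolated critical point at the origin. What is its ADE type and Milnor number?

The Hessian of f at 0 is [[0, 0], [0, 0]] with rank 0, so corank 2. A Groebner basis of the Jacobian ideal J(f) in C{s,t} is {s^2/7 + t^6 - t^2/7, s^3 + t^3, s*t + t^2}; counting standard monomials gives mu = 8. Corank 2; j^3 = -2*t*(s + t)^2 has shape L^2 M (L != M), so D-series; mu = 8 gives D_8.

Type D_8, Milnor number mu = 8.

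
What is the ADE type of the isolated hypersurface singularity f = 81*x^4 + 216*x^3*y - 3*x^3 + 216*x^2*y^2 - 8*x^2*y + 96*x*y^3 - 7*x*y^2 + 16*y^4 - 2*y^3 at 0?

D_{5}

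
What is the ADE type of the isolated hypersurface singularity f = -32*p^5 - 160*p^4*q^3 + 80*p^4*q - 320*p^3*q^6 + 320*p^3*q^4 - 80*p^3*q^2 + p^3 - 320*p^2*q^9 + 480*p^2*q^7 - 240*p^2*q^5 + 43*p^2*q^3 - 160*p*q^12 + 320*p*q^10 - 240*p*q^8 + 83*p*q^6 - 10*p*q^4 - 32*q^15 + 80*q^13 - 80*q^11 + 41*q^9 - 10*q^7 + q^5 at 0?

E_{8}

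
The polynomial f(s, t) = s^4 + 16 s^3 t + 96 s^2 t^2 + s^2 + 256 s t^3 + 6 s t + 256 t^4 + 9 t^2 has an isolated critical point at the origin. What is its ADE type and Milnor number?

Type A_{3}, Milnor number mu = 3.

The Hessian of f at 0 is [[2, 6], [6, 18]] with rank 1, so corank 1. A Groebner basis of the Jacobian ideal J(f) in C{s,t} is {t^3, s + 3*t}; counting standard monomials gives mu = 3. Corank 1: A-series; mu = 3 gives A_3.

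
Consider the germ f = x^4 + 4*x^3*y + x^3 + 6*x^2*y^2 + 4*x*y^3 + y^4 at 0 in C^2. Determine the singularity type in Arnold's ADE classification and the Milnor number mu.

The Hessian of f at 0 is [[0, 0], [0, 0]] with rank 0, so corank 2. A Groebner basis of the Jacobian ideal J(f) in C{x,y} is {y^4, x*y^2 + y^3/3, x^2}; counting standard monomials gives mu = 6. Corank 2; j^3 = x^3 is a perfect cube, so E-series; the 4-jet and mu = 6 give E_6.

Type E_{6}, Milnor number mu = 6.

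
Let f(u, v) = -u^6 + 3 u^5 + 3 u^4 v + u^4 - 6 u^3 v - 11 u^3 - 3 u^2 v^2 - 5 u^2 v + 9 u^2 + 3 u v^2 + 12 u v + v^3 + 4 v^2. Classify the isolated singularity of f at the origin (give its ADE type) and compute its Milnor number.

Type A_2, Milnor number mu = 2.

The Hessian of f at 0 has rank 1. Corank 1: A-series; mu = 2 gives A_2.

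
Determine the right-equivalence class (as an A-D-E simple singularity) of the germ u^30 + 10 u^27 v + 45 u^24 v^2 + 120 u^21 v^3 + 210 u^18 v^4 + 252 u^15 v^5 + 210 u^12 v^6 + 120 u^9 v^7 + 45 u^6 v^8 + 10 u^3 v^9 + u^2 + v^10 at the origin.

A_9

The Hessian of f at 0 has rank 1. Corank 1: A-series; mu = 9 gives A_9.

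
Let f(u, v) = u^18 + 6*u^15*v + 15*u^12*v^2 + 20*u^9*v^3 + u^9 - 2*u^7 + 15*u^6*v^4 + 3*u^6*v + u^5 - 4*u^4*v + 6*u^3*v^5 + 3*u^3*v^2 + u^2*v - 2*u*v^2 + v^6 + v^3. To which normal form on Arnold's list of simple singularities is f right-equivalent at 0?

D7

The Hessian of f at 0 has rank 0. Corank 2; j^3 = v*(u - v)^2 has shape L^2 M (L != M), so D-series; mu = 7 gives D_7.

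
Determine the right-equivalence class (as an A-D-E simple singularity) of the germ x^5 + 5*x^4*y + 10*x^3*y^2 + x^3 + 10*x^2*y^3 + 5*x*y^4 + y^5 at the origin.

E_8

The Hessian of f at 0 has rank 0. Corank 2; j^3 = x^3 is a perfect cube, so E-series; the 5-jet and mu = 8 give E_8.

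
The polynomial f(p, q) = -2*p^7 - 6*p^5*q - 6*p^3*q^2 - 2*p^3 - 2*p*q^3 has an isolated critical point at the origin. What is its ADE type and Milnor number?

Type E_7, Milnor number mu = 7.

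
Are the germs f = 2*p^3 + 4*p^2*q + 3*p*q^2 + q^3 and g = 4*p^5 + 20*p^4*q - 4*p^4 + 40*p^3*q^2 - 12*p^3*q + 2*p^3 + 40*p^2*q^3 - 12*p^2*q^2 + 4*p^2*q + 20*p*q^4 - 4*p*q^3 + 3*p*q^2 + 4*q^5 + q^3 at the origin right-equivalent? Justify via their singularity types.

The Hessian of f at 0 has rank 0. Corank 2; j^3 = (p + q)*(2*p^2 + 2*p*q + q^2) splits into three distinct lines over C (the quadratic factor has nonzero discriminant), so D_4. The Hessian of g at 0 has rank 0. Corank 2; j^3 = (p + q)*(2*p^2 + 2*p*q + q^2) splits into three distinct lines over C (the quadratic factor has nonzero discriminant), so D_4. Both have type D_4, hence right-equivalent.

Yes.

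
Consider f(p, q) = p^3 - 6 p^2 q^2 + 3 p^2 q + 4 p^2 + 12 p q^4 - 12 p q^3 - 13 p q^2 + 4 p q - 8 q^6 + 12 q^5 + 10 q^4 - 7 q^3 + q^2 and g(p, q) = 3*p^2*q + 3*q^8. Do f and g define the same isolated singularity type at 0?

The Hessian of f at 0 has rank 1. Corank 1: A-series; mu = 2 gives A_2. The Hessian of g at 0 has rank 0. Corank 2; j^3 = 3*p^2*q has shape L^2 M (L != M), so D-series; mu = 9 gives D_9. f is A_2 but g is D_9, hence not right-equivalent.

No.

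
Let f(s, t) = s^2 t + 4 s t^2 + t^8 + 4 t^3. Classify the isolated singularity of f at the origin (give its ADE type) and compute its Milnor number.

The Hessian of f at 0 is [[0, 0], [0, 0]] with rank 0, so corank 2. A Groebner basis of the Jacobian ideal J(f) in C{s,t} is {s^2/8 + t^7 - t^2/2, s^3 + 8*t^3, s*t + 2*t^2}; counting standard monomials gives mu = 9. Corank 2; j^3 = t*(s + 2*t)^2 has shape L^2 M (L != M), so D-series; mu = 9 gives D_9.

Type D_9, Milnor number mu = 9.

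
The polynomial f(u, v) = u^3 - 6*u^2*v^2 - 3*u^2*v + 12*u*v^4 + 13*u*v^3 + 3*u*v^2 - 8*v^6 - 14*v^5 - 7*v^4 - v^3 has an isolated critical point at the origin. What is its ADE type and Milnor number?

Type E7, Milnor number mu = 7.

The Hessian of f at 0 has rank 0. Corank 2; j^3 = (u - v)^3 is a perfect cube, so E-series; the 4-jet and mu = 7 give E_7.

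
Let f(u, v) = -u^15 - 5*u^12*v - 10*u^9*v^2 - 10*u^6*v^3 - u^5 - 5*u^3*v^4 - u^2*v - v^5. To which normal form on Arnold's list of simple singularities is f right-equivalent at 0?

The Hessian of f at 0 has rank 0. Corank 2; j^3 = -u^2*v has shape L^2 M (L != M), so D-series; mu = 6 gives D_6.

D_6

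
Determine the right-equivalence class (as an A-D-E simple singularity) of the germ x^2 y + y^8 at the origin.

D9

The Hessian of f at 0 is [[0, 0], [0, 0]] with rank 0, so corank 2. A Groebner basis of the Jacobian ideal J(f) in C{x,y} is {x^2/8 + y^7, x^3, x*y}; counting standard monomials gives mu = 9. Corank 2; j^3 = x^2*y has shape L^2 M (L != M), so D-series; mu = 9 gives D_9.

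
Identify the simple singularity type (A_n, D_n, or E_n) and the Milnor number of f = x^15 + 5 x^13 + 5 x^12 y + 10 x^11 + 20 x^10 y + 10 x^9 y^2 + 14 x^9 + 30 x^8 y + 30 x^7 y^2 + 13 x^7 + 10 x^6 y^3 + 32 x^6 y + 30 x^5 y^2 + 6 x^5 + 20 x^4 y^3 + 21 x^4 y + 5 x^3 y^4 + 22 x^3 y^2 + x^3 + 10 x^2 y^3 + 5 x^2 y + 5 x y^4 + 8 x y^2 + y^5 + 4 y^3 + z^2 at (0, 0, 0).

Type D_6, Milnor number mu = 6.

The Hessian of f at 0 has rank 1. Corank 2; j^3 = (x + y)*(x + 2*y)^2 has shape L^2 M (L != M), so D-series; mu = 6 gives D_6.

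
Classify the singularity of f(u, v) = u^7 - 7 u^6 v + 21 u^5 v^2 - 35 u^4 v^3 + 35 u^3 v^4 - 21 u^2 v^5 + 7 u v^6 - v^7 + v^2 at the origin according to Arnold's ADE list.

A6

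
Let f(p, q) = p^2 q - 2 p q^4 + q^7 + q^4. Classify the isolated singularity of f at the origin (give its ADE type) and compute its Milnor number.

Type D5, Milnor number mu = 5.

The Hessian of f at 0 has rank 0. Corank 2; j^3 = p^2*q has shape L^2 M (L != M), so D-series; mu = 5 gives D_5.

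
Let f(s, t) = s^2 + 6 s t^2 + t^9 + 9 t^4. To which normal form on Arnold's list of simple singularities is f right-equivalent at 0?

A_{8}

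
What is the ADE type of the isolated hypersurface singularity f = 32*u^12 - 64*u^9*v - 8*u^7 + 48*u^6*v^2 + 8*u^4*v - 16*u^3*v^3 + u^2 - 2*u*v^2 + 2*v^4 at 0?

A_{3}

The Hessian of f at 0 is [[2, 0], [0, 0]] with rank 1, so corank 1. A Groebner basis of the Jacobian ideal J(f) in C{u,v} is {u^2, u*v, -u + v^2}; counting standard monomials gives mu = 3. Corank 1: A-series; mu = 3 gives A_3.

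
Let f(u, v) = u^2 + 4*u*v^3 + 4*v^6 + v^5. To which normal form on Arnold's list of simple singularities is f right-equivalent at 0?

The Hessian of f at 0 is [[2, 0], [0, 0]] with rank 1, so corank 1. A Groebner basis of the Jacobian ideal J(f) in C{u,v} is {u/2 + v^3, u^2, u*v}; counting standard monomials gives mu = 4. Corank 1: A-series; mu = 4 gives A_4.

A_4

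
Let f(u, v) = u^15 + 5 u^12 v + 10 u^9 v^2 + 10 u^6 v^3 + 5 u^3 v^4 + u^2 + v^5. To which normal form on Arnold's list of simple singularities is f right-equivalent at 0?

The Hessian of f at 0 has rank 1. Corank 1: A-series; mu = 4 gives A_4.

A_{4}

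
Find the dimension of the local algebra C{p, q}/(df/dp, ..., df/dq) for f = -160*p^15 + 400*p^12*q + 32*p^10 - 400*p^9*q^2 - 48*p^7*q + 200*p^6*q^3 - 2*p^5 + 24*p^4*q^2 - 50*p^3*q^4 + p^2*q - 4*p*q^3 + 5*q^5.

The Hessian of f at 0 has rank 0. Corank 2; j^3 = p^2*q has shape L^2 M (L != M), so D-series; mu = 6 gives D_6.

6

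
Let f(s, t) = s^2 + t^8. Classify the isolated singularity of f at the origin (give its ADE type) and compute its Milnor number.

Type A7, Milnor number mu = 7.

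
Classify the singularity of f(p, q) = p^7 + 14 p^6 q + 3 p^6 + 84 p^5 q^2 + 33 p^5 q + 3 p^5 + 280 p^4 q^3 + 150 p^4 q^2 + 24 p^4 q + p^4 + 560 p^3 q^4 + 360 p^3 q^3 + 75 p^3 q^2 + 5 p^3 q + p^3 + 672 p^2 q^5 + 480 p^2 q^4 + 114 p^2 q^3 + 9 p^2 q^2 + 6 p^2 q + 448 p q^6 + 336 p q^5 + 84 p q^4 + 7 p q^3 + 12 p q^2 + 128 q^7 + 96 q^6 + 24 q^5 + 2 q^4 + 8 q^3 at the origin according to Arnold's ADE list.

E_7

The Hessian of f at 0 has rank 0. Corank 2; j^3 = (p + 2*q)^3 is a perfect cube, so E-series; the 4-jet and mu = 7 give E_7.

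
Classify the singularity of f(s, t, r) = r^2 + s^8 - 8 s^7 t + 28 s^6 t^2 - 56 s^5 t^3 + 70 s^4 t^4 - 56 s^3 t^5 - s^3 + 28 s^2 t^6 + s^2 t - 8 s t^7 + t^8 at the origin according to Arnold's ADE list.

D9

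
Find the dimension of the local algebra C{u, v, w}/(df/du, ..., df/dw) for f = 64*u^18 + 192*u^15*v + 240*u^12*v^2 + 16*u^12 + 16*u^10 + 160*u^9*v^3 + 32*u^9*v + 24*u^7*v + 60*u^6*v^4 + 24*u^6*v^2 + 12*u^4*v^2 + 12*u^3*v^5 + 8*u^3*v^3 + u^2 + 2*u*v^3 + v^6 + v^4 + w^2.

3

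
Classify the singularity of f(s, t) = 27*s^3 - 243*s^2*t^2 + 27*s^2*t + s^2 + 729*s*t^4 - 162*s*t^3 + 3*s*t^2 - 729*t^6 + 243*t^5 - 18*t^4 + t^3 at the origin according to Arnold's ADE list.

A2

The Hessian of f at 0 is [[2, 0], [0, 0]] with rank 1, so corank 1. A Groebner basis of the Jacobian ideal J(f) in C{s,t} is {t^2, s}; counting standard monomials gives mu = 2. Corank 1: A-series; mu = 2 gives A_2.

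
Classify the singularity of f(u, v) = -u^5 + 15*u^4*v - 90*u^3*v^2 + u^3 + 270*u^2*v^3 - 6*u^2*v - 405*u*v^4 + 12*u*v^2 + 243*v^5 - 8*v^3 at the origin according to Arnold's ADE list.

E_8

The Hessian of f at 0 is [[0, 0], [0, 0]] with rank 0, so corank 2. A Groebner basis of the Jacobian ideal J(f) in C{u,v} is {v^5, u*v^3 - 9*v^4/4, u^2 - 4*u*v + 4*v^2}; counting standard monomials gives mu = 8. Corank 2; j^3 = (u - 2*v)^3 is a perfect cube, so E-series; the 5-jet and mu = 8 give E_8.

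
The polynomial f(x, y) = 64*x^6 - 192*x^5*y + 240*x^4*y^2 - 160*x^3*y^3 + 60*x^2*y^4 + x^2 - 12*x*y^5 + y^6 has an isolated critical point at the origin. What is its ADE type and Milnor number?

Type A_{5}, Milnor number mu = 5.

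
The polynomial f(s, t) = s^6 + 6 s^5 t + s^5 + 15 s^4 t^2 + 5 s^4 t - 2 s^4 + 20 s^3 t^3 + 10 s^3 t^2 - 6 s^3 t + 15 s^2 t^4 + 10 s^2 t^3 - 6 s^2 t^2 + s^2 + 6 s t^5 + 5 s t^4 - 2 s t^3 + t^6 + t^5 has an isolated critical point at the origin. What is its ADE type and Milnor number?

Type A_{4}, Milnor number mu = 4.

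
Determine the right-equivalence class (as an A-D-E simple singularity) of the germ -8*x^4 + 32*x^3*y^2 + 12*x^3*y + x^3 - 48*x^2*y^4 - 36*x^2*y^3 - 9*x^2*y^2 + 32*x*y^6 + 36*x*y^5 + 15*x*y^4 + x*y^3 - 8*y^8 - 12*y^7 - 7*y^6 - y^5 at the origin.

E_7

The Hessian of f at 0 has rank 0. Corank 2; j^3 = x^3 is a perfect cube, so E-series; the 4-jet and mu = 7 give E_7.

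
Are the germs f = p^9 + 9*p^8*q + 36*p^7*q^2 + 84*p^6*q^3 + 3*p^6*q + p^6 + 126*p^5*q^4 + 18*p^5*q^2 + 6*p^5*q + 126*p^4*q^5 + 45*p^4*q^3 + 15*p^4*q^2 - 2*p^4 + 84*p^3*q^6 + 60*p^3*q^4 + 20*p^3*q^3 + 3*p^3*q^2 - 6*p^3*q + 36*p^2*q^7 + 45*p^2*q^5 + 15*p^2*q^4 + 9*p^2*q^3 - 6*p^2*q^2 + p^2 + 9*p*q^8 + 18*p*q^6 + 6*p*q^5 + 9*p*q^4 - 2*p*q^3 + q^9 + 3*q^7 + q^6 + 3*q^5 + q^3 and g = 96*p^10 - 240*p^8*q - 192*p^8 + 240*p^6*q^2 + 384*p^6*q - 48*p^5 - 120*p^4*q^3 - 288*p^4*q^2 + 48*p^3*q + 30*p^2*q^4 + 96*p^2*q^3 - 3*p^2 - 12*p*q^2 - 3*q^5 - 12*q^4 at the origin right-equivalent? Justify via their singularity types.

The Hessian of f at 0 is [[2, 0], [0, 0]] with rank 1, so corank 1. A Groebner basis of the Jacobian ideal J(f) in C{p,q} is {q^2, p}; counting standard monomials gives mu = 2. Corank 1: A-series; mu = 2 gives A_2. The Hessian of g at 0 is [[-6, 0], [0, 0]] with rank 1, so corank 1. A Groebner basis of the Jacobian ideal J(g) in C{p,q} is {p^2, p/2 + q^2}; counting standard monomials gives mu = 4. Corank 1: A-series; mu = 4 gives A_4. f is A_2 but g is A_4, hence not right-equivalent.

No.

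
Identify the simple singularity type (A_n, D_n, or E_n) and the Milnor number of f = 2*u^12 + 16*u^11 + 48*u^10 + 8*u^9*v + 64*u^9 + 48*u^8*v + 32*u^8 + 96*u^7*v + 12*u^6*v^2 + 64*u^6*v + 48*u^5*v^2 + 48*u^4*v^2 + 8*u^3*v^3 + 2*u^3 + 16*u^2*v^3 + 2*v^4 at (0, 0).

Type E_6, Milnor number mu = 6.

The Hessian of f at 0 has rank 0. Corank 2; j^3 = 2*u^3 is a perfect cube, so E-series; the 4-jet and mu = 6 give E_6.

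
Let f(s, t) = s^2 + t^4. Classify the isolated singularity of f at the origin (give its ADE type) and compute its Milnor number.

Type A3, Milnor number mu = 3.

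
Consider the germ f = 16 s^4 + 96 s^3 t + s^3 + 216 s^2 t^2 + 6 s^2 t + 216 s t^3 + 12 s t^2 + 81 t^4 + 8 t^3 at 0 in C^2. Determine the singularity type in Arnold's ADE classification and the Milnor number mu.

The Hessian of f at 0 is [[0, 0], [0, 0]] with rank 0, so corank 2. A Groebner basis of the Jacobian ideal J(f) in C{s,t} is {t^4, s*t^2 + 11*t^3/6, s^2 + 4*s*t + 4*t^2}; counting standard monomials gives mu = 6. Corank 2; j^3 = (s + 2*t)^3 is a perfect cube, so E-series; the 4-jet and mu = 6 give E_6.

Type E_{6}, Milnor number mu = 6.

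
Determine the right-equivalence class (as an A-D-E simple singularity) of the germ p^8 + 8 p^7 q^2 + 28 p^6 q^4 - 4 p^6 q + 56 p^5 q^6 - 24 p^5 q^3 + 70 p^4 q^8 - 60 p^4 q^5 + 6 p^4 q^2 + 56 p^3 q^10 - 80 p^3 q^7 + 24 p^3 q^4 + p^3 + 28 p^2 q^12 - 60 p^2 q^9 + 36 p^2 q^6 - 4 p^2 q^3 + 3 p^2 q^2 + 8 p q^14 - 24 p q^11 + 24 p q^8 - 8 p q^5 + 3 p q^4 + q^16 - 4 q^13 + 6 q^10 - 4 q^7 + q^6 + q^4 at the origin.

E_6

The Hessian of f at 0 has rank 0. Corank 2; j^3 = p^3 is a perfect cube, so E-series; the 4-jet and mu = 6 give E_6.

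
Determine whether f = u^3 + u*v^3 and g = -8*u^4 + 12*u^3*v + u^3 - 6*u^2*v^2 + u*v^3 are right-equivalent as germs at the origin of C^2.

Yes.

The Hessian of f at 0 is [[0, 0], [0, 0]] with rank 0, so corank 2. A Groebner basis of the Jacobian ideal J(f) in C{u,v} is {u^3, u*v^2, 3*u^2 + v^3}; counting standard monomials gives mu = 7. Corank 2; j^3 = u^3 is a perfect cube, so E-series; the 4-jet and mu = 7 give E_7. The Hessian of g at 0 is [[0, 0], [0, 0]] with rank 0, so corank 2. A Groebner basis of the Jacobian ideal J(g) in C{u,v} is {3*u^2/4 + v^4 + v^3/4, u^3, u^2*v - u^2/4 - v^3/12, -u^2 + u*v^2 - v^3/3}; counting standard monomials gives mu = 7. Corank 2; j^3 = u^3 is a perfect cube, so E-series; the 4-jet and mu = 7 give E_7. Both have type E_7, hence right-equivalent.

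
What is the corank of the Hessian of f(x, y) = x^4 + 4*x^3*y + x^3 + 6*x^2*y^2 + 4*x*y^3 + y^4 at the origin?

2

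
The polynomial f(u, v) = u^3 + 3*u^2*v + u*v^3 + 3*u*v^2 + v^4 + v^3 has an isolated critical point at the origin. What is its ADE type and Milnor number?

The Hessian of f at 0 has rank 0. Corank 2; j^3 = (u + v)^3 is a perfect cube, so E-series; the 4-jet and mu = 7 give E_7.

Type E_7, Milnor number mu = 7.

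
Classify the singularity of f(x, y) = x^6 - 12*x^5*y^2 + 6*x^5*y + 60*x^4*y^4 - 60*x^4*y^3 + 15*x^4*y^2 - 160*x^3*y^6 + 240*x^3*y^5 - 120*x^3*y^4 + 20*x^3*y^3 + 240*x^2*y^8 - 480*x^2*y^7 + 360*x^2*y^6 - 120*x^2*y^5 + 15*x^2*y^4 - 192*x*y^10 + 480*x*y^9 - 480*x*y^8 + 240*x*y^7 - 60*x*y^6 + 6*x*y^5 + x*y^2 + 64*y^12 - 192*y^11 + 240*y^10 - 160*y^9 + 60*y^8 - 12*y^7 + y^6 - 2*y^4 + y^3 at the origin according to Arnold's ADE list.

The Hessian of f at 0 is [[0, 0], [0, 0]] with rank 0, so corank 2. A Groebner basis of the Jacobian ideal J(f) in C{x,y} is {x^5 + y^2/6, y^3, x*y + y^2}; counting standard monomials gives mu = 7. Corank 2; j^3 = y^2*(x + y) has shape L^2 M (L != M), so D-series; mu = 7 gives D_7.

D_{7}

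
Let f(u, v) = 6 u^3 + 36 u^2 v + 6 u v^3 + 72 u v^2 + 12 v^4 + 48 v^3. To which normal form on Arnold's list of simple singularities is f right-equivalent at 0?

E_7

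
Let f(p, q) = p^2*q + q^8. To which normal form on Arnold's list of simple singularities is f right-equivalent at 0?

D9

The Hessian of f at 0 has rank 0. Corank 2; j^3 = p^2*q has shape L^2 M (L != M), so D-series; mu = 9 gives D_9.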